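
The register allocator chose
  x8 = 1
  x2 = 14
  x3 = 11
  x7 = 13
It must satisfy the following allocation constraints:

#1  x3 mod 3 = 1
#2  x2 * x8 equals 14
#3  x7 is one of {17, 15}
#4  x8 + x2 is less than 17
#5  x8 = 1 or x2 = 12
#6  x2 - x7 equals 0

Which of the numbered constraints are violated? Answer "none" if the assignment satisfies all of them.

#1 11 mod 3 = 2, not 1  FAIL
#2 x2 * x8 = 14 * 1 = 14  OK
#3 x7 = 13 is not in {17, 15}  FAIL
#4 x8 + x2 = 1 + 14 = 15; 15 < 17  OK
#5 x8 = 1 = 1 (first disjunct)  OK
#6 x2 - x7 = 14 - 13 = 1, not 0  FAIL

Violated: 1, 3, 6.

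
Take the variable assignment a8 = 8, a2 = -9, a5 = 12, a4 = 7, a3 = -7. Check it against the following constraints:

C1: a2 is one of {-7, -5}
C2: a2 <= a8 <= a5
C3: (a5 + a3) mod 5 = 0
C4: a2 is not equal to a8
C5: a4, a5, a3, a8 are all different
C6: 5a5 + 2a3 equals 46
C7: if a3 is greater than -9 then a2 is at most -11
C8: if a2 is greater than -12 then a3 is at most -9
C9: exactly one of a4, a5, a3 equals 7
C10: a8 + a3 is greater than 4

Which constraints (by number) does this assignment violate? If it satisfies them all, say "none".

The assignment fails constraints 1, 7, 8, 10.

C1: a2 = -9 is not in {-7, -5} — does not hold.
C2: values -9 <= 8 <= 12 — holds.
C3: a5 + a3 = 5; 5 mod 5 = 0 — holds.
C4: a2 = -9, a8 = 8; distinct — holds.
C5: values 7, 12, -7, 8 are pairwise distinct — holds.
C6: 5a5 + 2a3 = 5(12) + 2(-7) = 46 — holds.
C7: a3 = -7 > -9, so we need a2 ≤ -11; but a2 = -9 > -11 — does not hold.
C8: a2 = -9 > -12, so we need a3 ≤ -9; but a3 = -7 > -9 — does not hold.
C9: a4=7, a5=12, a3=-7; 1 of them equals 7 — holds.
C10: a8 + a3 = 8 + (-7) = 1; 1 ≤ 4, bound 4 not met — does not hold.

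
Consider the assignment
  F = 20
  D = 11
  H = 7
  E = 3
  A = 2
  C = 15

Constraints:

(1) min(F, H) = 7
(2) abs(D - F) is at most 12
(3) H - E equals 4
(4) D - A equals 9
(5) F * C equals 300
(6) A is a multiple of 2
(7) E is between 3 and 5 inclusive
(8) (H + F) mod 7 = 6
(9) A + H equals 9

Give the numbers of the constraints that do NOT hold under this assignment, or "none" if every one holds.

(1) min(20, 7) = 7  ✔
(2) abs(11 - 20) = 9; 9 ≤ 12  ✔
(3) H - E = 7 - 3 = 4  ✔
(4) D - A = 11 - 2 = 9  ✔
(5) F * C = 20 * 15 = 300  ✔
(6) 2 / 2 = 1, so 2 divides 2  ✔
(7) E = 3 lies in [3, 5]  ✔
(8) H + F = 27; 27 mod 7 = 6  ✔
(9) A + H = 2 + 7 = 9  ✔

All constraints are satisfied.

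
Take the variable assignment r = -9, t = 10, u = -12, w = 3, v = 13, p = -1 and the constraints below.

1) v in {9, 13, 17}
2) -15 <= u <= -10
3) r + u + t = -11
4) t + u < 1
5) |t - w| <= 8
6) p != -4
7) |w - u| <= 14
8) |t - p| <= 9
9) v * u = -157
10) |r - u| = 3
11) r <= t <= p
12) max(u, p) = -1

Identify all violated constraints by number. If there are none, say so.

1) v = 13 is in {9, 13, 17}  ✔
2) u = -12 lies in [-15, -10]  ✔
3) r + u + t = -9 + (-12) + 10 = -11  ✔
4) t + u = 10 + (-12) = -2; -2 < 1  ✔
5) |10 - 3| = 7; 7 ≤ 8  ✔
6) p = -1, and -1 ≠ -4  ✔
7) |3 - (-12)| = 15; 15 > 14, exceeds bound 14  ✘
8) |10 - (-1)| = 11; 11 > 9, exceeds bound 9  ✘
9) v * u = 13 * (-12) = -156, not -157  ✘
10) |-9 - (-12)| = 3  ✔
11) values -9, 10, -1; t = 10 is not <= p = -1  ✘
12) max(-12, -1) = -1  ✔

Constraints 7, 8, 9, and 11 do not hold.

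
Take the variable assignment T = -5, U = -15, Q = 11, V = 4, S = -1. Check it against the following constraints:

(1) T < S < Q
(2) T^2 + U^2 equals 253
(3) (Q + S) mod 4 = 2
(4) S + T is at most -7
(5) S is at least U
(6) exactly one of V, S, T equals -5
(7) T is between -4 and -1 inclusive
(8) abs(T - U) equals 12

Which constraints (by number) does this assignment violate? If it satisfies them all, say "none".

No — constraints 2, 4, 7, and 8 are not satisfied.

(1) values -5 < -1 < 11 — holds.
(2) T^2 + U^2 = (-5)^2 + (-15)^2 = 25 + 225 = 250, not 253 — does not hold.
(3) Q + S = 10; 10 mod 4 = 2 — holds.
(4) S + T = -1 + (-5) = -6; -6 > -7, bound -7 not met — does not hold.
(5) S = -1, U = -15; -1 ≥ -15 — holds.
(6) V=4, S=-1, T=-5; 1 of them equals -5 — holds.
(7) T = -5 is outside [-4, -1] — does not hold.
(8) abs(-5 - (-15)) = 10, not 12 — does not hold.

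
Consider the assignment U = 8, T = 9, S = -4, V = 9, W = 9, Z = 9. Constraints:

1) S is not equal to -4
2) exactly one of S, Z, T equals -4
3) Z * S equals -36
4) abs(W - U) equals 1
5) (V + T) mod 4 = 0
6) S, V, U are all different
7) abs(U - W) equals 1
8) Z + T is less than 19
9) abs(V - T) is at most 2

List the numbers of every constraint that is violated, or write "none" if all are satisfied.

Violated: 1, 5.

1) S = -4, but -4 is required to differ — does not hold.
2) S=-4, Z=9, T=9; 1 of them equals -4 — holds.
3) Z * S = 9 * (-4) = -36 — holds.
4) abs(9 - 8) = 1 — holds.
5) V + T = 18; 18 mod 4 = 2, not 0 — does not hold.
6) values -4, 9, 8 are pairwise distinct — holds.
7) abs(8 - 9) = 1 — holds.
8) Z + T = 9 + 9 = 18; 18 < 19 — holds.
9) abs(9 - 9) = 0; 0 ≤ 2 — holds.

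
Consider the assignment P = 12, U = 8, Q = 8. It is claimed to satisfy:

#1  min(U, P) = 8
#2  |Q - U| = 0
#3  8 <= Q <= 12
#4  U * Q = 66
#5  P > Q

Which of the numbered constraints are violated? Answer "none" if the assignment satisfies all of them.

No — constraint 4 is not satisfied.

#1 min(8, 12) = 8 — holds.
#2 |8 - 8| = 0 — holds.
#3 Q = 8 lies in [8, 12] — holds.
#4 U * Q = 8 * 8 = 64, not 66 — fails.
#5 P = 12, Q = 8; 12 > 8 — holds.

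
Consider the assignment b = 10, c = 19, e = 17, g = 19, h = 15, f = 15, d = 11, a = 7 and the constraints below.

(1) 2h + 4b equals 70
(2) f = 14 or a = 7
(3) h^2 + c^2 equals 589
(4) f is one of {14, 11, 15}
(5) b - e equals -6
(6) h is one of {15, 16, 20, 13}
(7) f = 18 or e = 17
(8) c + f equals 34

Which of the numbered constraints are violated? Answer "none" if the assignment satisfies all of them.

Constraints 3 and 5 do not hold.

(1) 2h + 4b = 2(15) + 4(10) = 70 — satisfied.
(2) f = 15 ≠ 14, but a = 7 = 7 (second disjunct) — satisfied.
(3) h^2 + c^2 = 15^2 + 19^2 = 225 + 361 = 586, not 589 — violated.
(4) f = 15 is in {14, 11, 15} — satisfied.
(5) b - e = 10 - 17 = -7, not -6 — violated.
(6) h = 15 is in {15, 16, 20, 13} — satisfied.
(7) f = 15 ≠ 18, but e = 17 = 17 (second disjunct) — satisfied.
(8) c + f = 19 + 15 = 34 — satisfied.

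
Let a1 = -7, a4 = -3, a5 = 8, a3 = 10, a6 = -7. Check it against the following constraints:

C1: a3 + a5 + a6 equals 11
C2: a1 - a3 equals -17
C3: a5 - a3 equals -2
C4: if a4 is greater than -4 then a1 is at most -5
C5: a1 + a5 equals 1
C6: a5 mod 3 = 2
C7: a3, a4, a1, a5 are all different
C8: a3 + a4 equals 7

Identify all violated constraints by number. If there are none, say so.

No violations.

C1: a3 + a5 + a6 = 10 + 8 + (-7) = 11  yes
C2: a1 - a3 = -7 - 10 = -17  yes
C3: a5 - a3 = 8 - 10 = -2  yes
C4: a4 = -3 > -4, so we need a1 ≤ -5; a1 = -7 ≤ -5  yes
C5: a1 + a5 = -7 + 8 = 1  yes
C6: 8 mod 3 = 2  yes
C7: values 10, -3, -7, 8 are pairwise distinct  yes
C8: a3 + a4 = 10 + (-3) = 7  yes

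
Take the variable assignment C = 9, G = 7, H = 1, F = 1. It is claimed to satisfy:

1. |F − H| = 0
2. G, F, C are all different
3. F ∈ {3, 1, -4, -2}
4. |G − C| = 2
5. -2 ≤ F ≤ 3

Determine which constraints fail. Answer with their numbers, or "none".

No violations.

1. |1 − 1| = 0 — holds.
2. values 7, 1, 9 are pairwise distinct — holds.
3. F = 1 is in {3, 1, -4, -2} — holds.
4. |7 − 9| = 2 — holds.
5. F = 1 lies in [-2, 3] — holds.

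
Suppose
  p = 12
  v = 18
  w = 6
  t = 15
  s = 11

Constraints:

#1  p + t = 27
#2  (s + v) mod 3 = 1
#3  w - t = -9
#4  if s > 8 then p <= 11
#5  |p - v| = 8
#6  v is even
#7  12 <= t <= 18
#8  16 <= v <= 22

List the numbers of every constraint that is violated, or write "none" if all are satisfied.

Violated: 2, 4, and 5.

#1 p + t = 12 + 15 = 27  ✓
#2 s + v = 29; 29 mod 3 = 2, not 1  ✗
#3 w - t = 6 - 15 = -9  ✓
#4 s = 11 > 8, so we need p ≤ 11; but p = 12 > 11  ✗
#5 |12 - 18| = 6, not 8  ✗
#6 v = 18 is even  ✓
#7 t = 15 lies in [12, 18]  ✓
#8 v = 18 lies in [16, 22]  ✓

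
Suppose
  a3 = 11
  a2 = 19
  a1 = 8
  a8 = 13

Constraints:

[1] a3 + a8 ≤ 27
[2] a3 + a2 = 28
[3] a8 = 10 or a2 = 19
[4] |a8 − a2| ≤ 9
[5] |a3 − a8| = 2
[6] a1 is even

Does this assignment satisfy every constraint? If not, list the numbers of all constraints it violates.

[1] a3 + a8 = 11 + 13 = 24; 24 ≤ 27 — holds.
[2] a3 + a2 = 11 + 19 = 30, not 28 — does not hold.
[3] a8 = 13 ≠ 10, but a2 = 19 = 19 (second disjunct) — holds.
[4] |13 − 19| = 6; 6 ≤ 9 — holds.
[5] |11 − 13| = 2 — holds.
[6] a1 = 8 is even — holds.

No — constraint 2 is not satisfied.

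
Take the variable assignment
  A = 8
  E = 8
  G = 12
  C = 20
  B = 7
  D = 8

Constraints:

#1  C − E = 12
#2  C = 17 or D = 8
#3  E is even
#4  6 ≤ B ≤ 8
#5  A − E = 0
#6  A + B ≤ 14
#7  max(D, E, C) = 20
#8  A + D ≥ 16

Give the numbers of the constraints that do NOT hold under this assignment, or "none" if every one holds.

#1 C − E = 20 − 8 = 12  yes
#2 C = 20 ≠ 17, but D = 8 = 8 (second disjunct)  yes
#3 E = 8 is even  yes
#4 B = 7 lies in [6, 8]  yes
#5 A − E = 8 − 8 = 0  yes
#6 A + B = 8 + 7 = 15; 15 > 14, bound 14 not met  no
#7 max(8, 8, 20) = 20  yes
#8 A + D = 8 + 8 = 16; 16 ≥ 16  yes

No — constraint 6 is not satisfied.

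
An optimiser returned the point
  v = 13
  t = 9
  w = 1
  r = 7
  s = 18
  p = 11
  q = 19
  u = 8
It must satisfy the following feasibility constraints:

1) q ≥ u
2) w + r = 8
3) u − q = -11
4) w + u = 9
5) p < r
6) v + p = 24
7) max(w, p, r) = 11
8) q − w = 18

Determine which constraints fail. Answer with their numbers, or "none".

1) q = 19, u = 8; 19 ≥ 8  holds
2) w + r = 1 + 7 = 8  holds
3) u − q = 8 − 19 = -11  holds
4) w + u = 1 + 8 = 9  holds
5) p = 11, r = 7; 11 ≥ 7 (want <)  fails
6) v + p = 13 + 11 = 24  holds
7) max(1, 11, 7) = 11  holds
8) q − w = 19 − 1 = 18  holds

Constraint 5 does not hold.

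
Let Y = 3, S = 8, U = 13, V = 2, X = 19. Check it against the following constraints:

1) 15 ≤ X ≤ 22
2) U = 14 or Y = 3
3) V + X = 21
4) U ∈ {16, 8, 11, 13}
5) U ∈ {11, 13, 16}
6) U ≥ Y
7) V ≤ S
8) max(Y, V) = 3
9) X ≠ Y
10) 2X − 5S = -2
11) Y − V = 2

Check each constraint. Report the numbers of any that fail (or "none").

1) X = 19 lies in [15, 22] — holds.
2) U = 13 ≠ 14, but Y = 3 = 3 (second disjunct) — holds.
3) V + X = 2 + 19 = 21 — holds.
4) U = 13 is in {16, 8, 11, 13} — holds.
5) U = 13 is in {11, 13, 16} — holds.
6) U = 13, Y = 3; 13 ≥ 3 — holds.
7) V = 2, S = 8; 2 ≤ 8 — holds.
8) max(3, 2) = 3 — holds.
9) X = 19, Y = 3; distinct — holds.
10) 2X − 5S = 2(19) − 5(8) = -2 — holds.
11) Y − V = 3 − 2 = 1, not 2 — fails.

No — constraint 11 is not satisfied.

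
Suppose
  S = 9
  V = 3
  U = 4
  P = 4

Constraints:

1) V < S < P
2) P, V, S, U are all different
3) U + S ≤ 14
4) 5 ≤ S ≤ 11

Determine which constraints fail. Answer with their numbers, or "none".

1) values 3, 9, 4; S = 9 is not < P = 4  no
2) P = U = 4, not all different  no
3) U + S = 4 + 9 = 13; 13 ≤ 14  yes
4) S = 9 lies in [5, 11]  yes

Constraints 1 and 2 do not hold.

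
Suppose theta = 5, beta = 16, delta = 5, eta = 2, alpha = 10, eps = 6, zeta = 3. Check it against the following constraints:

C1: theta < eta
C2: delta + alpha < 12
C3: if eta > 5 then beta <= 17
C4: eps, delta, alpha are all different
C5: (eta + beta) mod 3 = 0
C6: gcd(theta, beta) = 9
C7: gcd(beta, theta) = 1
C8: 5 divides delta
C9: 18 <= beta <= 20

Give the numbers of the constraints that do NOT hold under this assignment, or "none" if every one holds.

C1: theta = 5, eta = 2; 5 ≥ 2 (want <) — does not hold.
C2: delta + alpha = 5 + 10 = 15; 15 ≥ 12, bound 12 not met — does not hold.
C3: eta = 2, not > 5; antecedent false, conditional vacuously true — holds.
C4: values 6, 5, 10 are pairwise distinct — holds.
C5: eta + beta = 18; 18 mod 3 = 0 — holds.
C6: gcd(5, 16) = 1, not 9 — does not hold.
C7: gcd(16, 5) = 1 — holds.
C8: 5 / 5 = 1, so 5 divides 5 — holds.
C9: beta = 16 is outside [18, 20] — does not hold.

Constraints 1, 2, 6, 9 are violated.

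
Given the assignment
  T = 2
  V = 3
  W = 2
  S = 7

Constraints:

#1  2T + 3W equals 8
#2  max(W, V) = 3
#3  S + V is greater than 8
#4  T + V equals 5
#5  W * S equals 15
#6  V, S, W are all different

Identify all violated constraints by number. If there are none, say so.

Constraints 1, 5 are violated.

#1 2T + 3W = 2(2) + 3(2) = 10, not 8  FAIL
#2 max(2, 3) = 3  OK
#3 S + V = 7 + 3 = 10; 10 > 8  OK
#4 T + V = 2 + 3 = 5  OK
#5 W * S = 2 * 7 = 14, not 15  FAIL
#6 values 3, 7, 2 are pairwise distinct  OK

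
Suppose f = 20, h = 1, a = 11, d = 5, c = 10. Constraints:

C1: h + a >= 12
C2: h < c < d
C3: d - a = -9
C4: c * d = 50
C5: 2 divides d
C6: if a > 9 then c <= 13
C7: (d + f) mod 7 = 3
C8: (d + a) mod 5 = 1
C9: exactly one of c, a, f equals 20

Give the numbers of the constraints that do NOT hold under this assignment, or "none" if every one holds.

Constraints 2, 3, 5, 7 do not hold.

C1: h + a = 1 + 11 = 12; 12 ≥ 12 — satisfied.
C2: values 1, 10, 5; c = 10 is not < d = 5 — violated.
C3: d - a = 5 - 11 = -6, not -9 — violated.
C4: c * d = 10 * 5 = 50 — satisfied.
C5: 5 = 2*2 + 1, so 2 does not divide 5 — violated.
C6: a = 11 > 9, so we need c ≤ 13; c = 10 ≤ 13 — satisfied.
C7: d + f = 25; 25 mod 7 = 4, not 3 — violated.
C8: d + a = 16; 16 mod 5 = 1 — satisfied.
C9: c=10, a=11, f=20; 1 of them equals 20 — satisfied.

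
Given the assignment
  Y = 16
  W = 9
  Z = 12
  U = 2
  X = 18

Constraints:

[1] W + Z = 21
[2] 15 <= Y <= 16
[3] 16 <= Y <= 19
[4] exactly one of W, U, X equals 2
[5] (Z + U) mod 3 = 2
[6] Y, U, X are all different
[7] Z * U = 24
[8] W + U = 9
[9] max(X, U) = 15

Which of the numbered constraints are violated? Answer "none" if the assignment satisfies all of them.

[1] W + Z = 9 + 12 = 21 — holds.
[2] Y = 16 lies in [15, 16] — holds.
[3] Y = 16 lies in [16, 19] — holds.
[4] W=9, U=2, X=18; 1 of them equals 2 — holds.
[5] Z + U = 14; 14 mod 3 = 2 — holds.
[6] values 16, 2, 18 are pairwise distinct — holds.
[7] Z * U = 12 * 2 = 24 — holds.
[8] W + U = 9 + 2 = 11, not 9 — fails.
[9] max(18, 2) = 18, not 15 — fails.

The assignment fails constraints 8, 9.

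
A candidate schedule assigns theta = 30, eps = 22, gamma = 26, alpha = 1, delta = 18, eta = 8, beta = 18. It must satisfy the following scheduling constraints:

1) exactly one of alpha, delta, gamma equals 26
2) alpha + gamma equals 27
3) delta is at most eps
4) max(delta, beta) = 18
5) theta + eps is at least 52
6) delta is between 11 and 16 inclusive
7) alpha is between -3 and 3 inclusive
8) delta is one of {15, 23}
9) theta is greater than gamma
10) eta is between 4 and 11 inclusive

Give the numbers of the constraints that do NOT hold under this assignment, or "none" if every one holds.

Violated: 6 and 8.

1) alpha=1, delta=18, gamma=26; 1 of them equals 26 — satisfied.
2) alpha + gamma = 1 + 26 = 27 — satisfied.
3) delta = 18, eps = 22; 18 ≤ 22 — satisfied.
4) max(18, 18) = 18 — satisfied.
5) theta + eps = 30 + 22 = 52; 52 ≥ 52 — satisfied.
6) delta = 18 is outside [11, 16] — violated.
7) alpha = 1 lies in [-3, 3] — satisfied.
8) delta = 18 is not in {15, 23} — violated.
9) theta = 30, gamma = 26; 30 > 26 — satisfied.
10) eta = 8 lies in [4, 11] — satisfied.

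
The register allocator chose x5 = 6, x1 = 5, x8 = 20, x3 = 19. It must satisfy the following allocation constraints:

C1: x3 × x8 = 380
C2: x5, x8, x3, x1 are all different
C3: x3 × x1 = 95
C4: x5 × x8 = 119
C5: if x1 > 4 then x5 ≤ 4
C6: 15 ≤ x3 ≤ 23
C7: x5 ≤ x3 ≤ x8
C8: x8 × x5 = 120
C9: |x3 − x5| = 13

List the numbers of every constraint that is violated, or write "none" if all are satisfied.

C1: x3 × x8 = 19 × 20 = 380 — OK.
C2: values 6, 20, 19, 5 are pairwise distinct — OK.
C3: x3 × x1 = 19 × 5 = 95 — OK.
C4: x5 × x8 = 6 × 20 = 120, not 119 — violated.
C5: x1 = 5 > 4, so we need x5 ≤ 4; but x5 = 6 > 4 — violated.
C6: x3 = 19 lies in [15, 23] — OK.
C7: values 6 ≤ 19 ≤ 20 — OK.
C8: x8 × x5 = 20 × 6 = 120 — OK.
C9: |19 − 6| = 13 — OK.

Constraints 4 and 5 do not hold.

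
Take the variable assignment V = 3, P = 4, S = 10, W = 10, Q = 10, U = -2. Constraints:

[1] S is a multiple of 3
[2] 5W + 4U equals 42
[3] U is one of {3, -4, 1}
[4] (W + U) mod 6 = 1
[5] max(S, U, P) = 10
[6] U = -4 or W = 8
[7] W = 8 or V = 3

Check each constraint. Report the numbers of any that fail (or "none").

Constraints 1, 3, 4, and 6 do not hold.

[1] 10 = 3*3 + 1, so 3 does not divide 10 — violated.
[2] 5W + 4U = 5(10) + 4(-2) = 42 — satisfied.
[3] U = -2 is not in {3, -4, 1} — violated.
[4] W + U = 8; 8 mod 6 = 2, not 1 — violated.
[5] max(10, -2, 4) = 10 — satisfied.
[6] U = -2 ≠ -4 and W = 10 ≠ 8; both disjuncts false — violated.
[7] W = 10 ≠ 8, but V = 3 = 3 (second disjunct) — satisfied.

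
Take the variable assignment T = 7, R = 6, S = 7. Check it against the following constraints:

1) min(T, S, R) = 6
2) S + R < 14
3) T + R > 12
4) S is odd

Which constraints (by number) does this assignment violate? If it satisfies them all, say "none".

1) min(7, 7, 6) = 6 — satisfied.
2) S + R = 7 + 6 = 13; 13 < 14 — satisfied.
3) T + R = 7 + 6 = 13; 13 > 12 — satisfied.
4) S = 7 is odd — satisfied.

No violations.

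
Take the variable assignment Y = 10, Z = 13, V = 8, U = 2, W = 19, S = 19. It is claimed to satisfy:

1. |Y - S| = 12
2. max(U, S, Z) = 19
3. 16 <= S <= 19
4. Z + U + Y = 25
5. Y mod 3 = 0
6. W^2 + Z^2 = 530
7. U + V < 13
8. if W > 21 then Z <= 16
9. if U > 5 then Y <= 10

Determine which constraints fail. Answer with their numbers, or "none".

The assignment fails constraints 1, 5.

1. |10 - 19| = 9, not 12 — does not hold.
2. max(2, 19, 13) = 19 — holds.
3. S = 19 lies in [16, 19] — holds.
4. Z + U + Y = 13 + 2 + 10 = 25 — holds.
5. 10 mod 3 = 1, not 0 — does not hold.
6. W^2 + Z^2 = 19^2 + 13^2 = 361 + 169 = 530 — holds.
7. U + V = 2 + 8 = 10; 10 < 13 — holds.
8. W = 19, not > 21; antecedent false, conditional vacuously true — holds.
9. U = 2, not > 5; antecedent false, conditional vacuously true — holds.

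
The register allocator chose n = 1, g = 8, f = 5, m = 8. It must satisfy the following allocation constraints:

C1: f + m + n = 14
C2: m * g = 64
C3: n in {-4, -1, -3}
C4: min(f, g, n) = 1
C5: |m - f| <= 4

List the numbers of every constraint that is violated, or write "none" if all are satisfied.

C1: f + m + n = 5 + 8 + 1 = 14  yes
C2: m * g = 8 * 8 = 64  yes
C3: n = 1 is not in {-4, -1, -3}  no
C4: min(5, 8, 1) = 1  yes
C5: |8 - 5| = 3; 3 ≤ 4  yes

The assignment fails constraint 3.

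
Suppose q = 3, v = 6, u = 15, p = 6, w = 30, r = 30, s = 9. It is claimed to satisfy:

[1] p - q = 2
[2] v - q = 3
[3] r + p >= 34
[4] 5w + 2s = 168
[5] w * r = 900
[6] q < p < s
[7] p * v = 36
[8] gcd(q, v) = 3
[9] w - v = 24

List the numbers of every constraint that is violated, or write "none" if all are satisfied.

No — constraint 1 is not satisfied.

[1] p - q = 6 - 3 = 3, not 2  fails
[2] v - q = 6 - 3 = 3  holds
[3] r + p = 30 + 6 = 36; 36 ≥ 34  holds
[4] 5w + 2s = 5(30) + 2(9) = 168  holds
[5] w * r = 30 * 30 = 900  holds
[6] values 3 < 6 < 9  holds
[7] p * v = 6 * 6 = 36  holds
[8] gcd(3, 6) = 3  holds
[9] w - v = 30 - 6 = 24  holds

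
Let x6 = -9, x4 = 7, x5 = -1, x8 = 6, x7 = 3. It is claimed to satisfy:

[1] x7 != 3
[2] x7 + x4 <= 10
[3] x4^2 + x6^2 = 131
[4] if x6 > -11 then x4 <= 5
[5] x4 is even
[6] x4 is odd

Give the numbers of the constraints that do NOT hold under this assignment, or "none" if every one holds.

Violated: 1, 3, 4, 5.

[1] x7 = 3, but 3 is required to differ — violated.
[2] x7 + x4 = 3 + 7 = 10; 10 ≤ 10 — OK.
[3] x4^2 + x6^2 = 7^2 + (-9)^2 = 49 + 81 = 130, not 131 — violated.
[4] x6 = -9 > -11, so we need x4 ≤ 5; but x4 = 7 > 5 — violated.
[5] x4 = 7 is odd — violated.
[6] x4 = 7 is odd — OK.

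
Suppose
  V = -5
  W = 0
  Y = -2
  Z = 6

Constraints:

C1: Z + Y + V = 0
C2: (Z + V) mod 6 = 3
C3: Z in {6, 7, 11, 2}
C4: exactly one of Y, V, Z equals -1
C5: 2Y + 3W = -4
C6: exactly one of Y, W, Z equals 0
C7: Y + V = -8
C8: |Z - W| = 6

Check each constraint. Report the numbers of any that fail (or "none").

C1: Z + Y + V = 6 + (-2) + (-5) = -1, not 0 — does not hold.
C2: Z + V = 1; 1 mod 6 = 1, not 3 — does not hold.
C3: Z = 6 is in {6, 7, 11, 2} — holds.
C4: Y=-2, V=-5, Z=6; 0 of them equal -1, not exactly one — does not hold.
C5: 2Y + 3W = 2(-2) + 3(0) = -4 — holds.
C6: Y=-2, W=0, Z=6; 1 of them equals 0 — holds.
C7: Y + V = -2 + (-5) = -7, not -8 — does not hold.
C8: |6 - 0| = 6 — holds.

Constraints 1, 2, 4, 7 do not hold.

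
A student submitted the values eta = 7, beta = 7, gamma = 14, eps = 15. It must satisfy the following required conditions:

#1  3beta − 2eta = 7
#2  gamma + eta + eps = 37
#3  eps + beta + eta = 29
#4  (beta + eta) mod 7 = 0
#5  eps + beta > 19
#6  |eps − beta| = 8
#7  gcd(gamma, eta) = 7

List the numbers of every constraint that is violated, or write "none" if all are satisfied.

#1 3beta − 2eta = 3(7) − 2(7) = 7  yes
#2 gamma + eta + eps = 14 + 7 + 15 = 36, not 37  no
#3 eps + beta + eta = 15 + 7 + 7 = 29  yes
#4 beta + eta = 14; 14 mod 7 = 0  yes
#5 eps + beta = 15 + 7 = 22; 22 > 19  yes
#6 |15 − 7| = 8  yes
#7 gcd(14, 7) = 7  yes

The assignment fails constraint 2.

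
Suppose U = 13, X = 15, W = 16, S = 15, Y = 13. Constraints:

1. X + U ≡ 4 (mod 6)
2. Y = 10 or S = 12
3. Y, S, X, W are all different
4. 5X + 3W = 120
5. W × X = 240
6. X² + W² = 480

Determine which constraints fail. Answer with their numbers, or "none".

1. X + U = 28; 28 mod 6 = 4 — satisfied.
2. Y = 13 ≠ 10 and S = 15 ≠ 12; both disjuncts false — violated.
3. S = X = 15, not all different — violated.
4. 5X + 3W = 5(15) + 3(16) = 123, not 120 — violated.
5. W × X = 16 × 15 = 240 — satisfied.
6. X² + W² = 15² + 16² = 225 + 256 = 481, not 480 — violated.

Violated: 2, 3, 4, and 6.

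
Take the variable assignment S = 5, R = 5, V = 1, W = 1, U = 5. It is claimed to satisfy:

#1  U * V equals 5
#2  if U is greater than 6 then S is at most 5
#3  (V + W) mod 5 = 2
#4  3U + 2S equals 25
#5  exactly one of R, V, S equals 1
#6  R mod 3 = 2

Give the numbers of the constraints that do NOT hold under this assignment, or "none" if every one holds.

#1 U * V = 5 * 1 = 5  yes
#2 U = 5, not > 6; antecedent false, conditional vacuously true  yes
#3 V + W = 2; 2 mod 5 = 2  yes
#4 3U + 2S = 3(5) + 2(5) = 25  yes
#5 R=5, V=1, S=5; 1 of them equals 1  yes
#6 5 mod 3 = 2  yes

No violations.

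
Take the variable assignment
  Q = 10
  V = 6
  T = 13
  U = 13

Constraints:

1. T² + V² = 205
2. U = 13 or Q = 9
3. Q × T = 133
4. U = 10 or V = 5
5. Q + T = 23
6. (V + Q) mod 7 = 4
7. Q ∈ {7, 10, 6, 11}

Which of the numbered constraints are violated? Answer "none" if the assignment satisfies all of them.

Constraints 3, 4, and 6 do not hold.

1. T² + V² = 13² + 6² = 169 + 36 = 205 — satisfied.
2. U = 13 = 13 (first disjunct) — satisfied.
3. Q × T = 10 × 13 = 130, not 133 — violated.
4. U = 13 ≠ 10 and V = 6 ≠ 5; both disjuncts false — violated.
5. Q + T = 10 + 13 = 23 — satisfied.
6. V + Q = 16; 16 mod 7 = 2, not 4 — violated.
7. Q = 10 is in {7, 10, 6, 11} — satisfied.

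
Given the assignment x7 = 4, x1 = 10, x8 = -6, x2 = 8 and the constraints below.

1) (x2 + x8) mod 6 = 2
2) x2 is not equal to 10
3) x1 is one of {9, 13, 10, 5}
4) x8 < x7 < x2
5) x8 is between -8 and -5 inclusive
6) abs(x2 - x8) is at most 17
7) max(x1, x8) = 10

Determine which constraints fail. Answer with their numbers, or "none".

All constraints are satisfied.

1) x2 + x8 = 2; 2 mod 6 = 2 — satisfied.
2) x2 = 8, and 8 ≠ 10 — satisfied.
3) x1 = 10 is in {9, 13, 10, 5} — satisfied.
4) values -6 < 4 < 8 — satisfied.
5) x8 = -6 lies in [-8, -5] — satisfied.
6) abs(8 - (-6)) = 14; 14 ≤ 17 — satisfied.
7) max(10, -6) = 10 — satisfied.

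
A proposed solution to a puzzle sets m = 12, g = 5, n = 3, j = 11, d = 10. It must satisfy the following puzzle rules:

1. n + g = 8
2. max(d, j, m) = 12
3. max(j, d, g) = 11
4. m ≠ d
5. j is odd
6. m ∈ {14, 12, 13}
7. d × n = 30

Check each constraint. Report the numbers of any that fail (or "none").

1. n + g = 3 + 5 = 8  ✓
2. max(10, 11, 12) = 12  ✓
3. max(11, 10, 5) = 11  ✓
4. m = 12, d = 10; distinct  ✓
5. j = 11 is odd  ✓
6. m = 12 is in {14, 12, 13}  ✓
7. d × n = 10 × 3 = 30  ✓

Yes — all constraints hold.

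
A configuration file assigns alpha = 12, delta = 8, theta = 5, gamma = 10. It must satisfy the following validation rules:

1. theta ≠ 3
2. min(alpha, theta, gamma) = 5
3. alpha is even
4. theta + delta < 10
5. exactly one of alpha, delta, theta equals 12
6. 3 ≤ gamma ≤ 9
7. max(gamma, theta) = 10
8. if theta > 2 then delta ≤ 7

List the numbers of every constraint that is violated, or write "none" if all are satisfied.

Constraints 4, 6, and 8 do not hold.

1. theta = 5, and 5 ≠ 3 — satisfied.
2. min(12, 5, 10) = 5 — satisfied.
3. alpha = 12 is even — satisfied.
4. theta + delta = 5 + 8 = 13; 13 ≥ 10, bound 10 not met — violated.
5. alpha=12, delta=8, theta=5; 1 of them equals 12 — satisfied.
6. gamma = 10 is outside [3, 9] — violated.
7. max(10, 5) = 10 — satisfied.
8. theta = 5 > 2, so we need delta ≤ 7; but delta = 8 > 7 — violated.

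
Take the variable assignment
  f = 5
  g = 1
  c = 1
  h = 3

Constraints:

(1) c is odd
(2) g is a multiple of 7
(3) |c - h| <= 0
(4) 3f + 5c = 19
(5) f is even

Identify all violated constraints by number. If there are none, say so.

(1) c = 1 is odd — holds.
(2) 1 = 7*0 + 1, so 7 does not divide 1 — does not hold.
(3) |1 - 3| = 2; 2 > 0, exceeds bound 0 — does not hold.
(4) 3f + 5c = 3(5) + 5(1) = 20, not 19 — does not hold.
(5) f = 5 is odd — does not hold.

Violated: 2, 3, 4, and 5.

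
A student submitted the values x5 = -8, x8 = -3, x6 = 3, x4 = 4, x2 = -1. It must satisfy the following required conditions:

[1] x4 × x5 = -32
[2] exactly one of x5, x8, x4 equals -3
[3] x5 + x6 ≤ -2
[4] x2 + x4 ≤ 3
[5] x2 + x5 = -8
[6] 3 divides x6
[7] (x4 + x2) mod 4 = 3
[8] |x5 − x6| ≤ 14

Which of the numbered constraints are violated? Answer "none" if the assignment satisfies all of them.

[1] x4 × x5 = 4 × (-8) = -32  ✔
[2] x5=-8, x8=-3, x4=4; 1 of them equals -3  ✔
[3] x5 + x6 = -8 + 3 = -5; -5 ≤ -2  ✔
[4] x2 + x4 = -1 + 4 = 3; 3 ≤ 3  ✔
[5] x2 + x5 = -1 + (-8) = -9, not -8  ✘
[6] 3 / 3 = 1, so 3 divides 3  ✔
[7] x4 + x2 = 3; 3 mod 4 = 3  ✔
[8] |-8 − 3| = 11; 11 ≤ 14  ✔

No — constraint 5 is not satisfied.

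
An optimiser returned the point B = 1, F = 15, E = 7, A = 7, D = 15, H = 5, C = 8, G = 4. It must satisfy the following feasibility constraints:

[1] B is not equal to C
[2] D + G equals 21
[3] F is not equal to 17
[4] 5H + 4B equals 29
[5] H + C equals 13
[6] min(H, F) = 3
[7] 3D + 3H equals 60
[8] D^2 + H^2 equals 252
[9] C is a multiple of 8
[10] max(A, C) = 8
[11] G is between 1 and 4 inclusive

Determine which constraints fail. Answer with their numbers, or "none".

Constraints 2, 6, and 8 are violated.

[1] B = 1, C = 8; distinct  ✓
[2] D + G = 15 + 4 = 19, not 21  ✗
[3] F = 15, and 15 ≠ 17  ✓
[4] 5H + 4B = 5(5) + 4(1) = 29  ✓
[5] H + C = 5 + 8 = 13  ✓
[6] min(5, 15) = 5, not 3  ✗
[7] 3D + 3H = 3(15) + 3(5) = 60  ✓
[8] D^2 + H^2 = 15^2 + 5^2 = 225 + 25 = 250, not 252  ✗
[9] 8 / 8 = 1, so 8 divides 8  ✓
[10] max(7, 8) = 8  ✓
[11] G = 4 lies in [1, 4]  ✓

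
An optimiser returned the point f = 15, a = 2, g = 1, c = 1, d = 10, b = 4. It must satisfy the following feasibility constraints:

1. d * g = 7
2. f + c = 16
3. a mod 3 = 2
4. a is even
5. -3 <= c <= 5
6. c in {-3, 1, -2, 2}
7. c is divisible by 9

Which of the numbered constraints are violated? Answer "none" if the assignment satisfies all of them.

1. d * g = 10 * 1 = 10, not 7 — fails.
2. f + c = 15 + 1 = 16 — holds.
3. 2 mod 3 = 2 — holds.
4. a = 2 is even — holds.
5. c = 1 lies in [-3, 5] — holds.
6. c = 1 is in {-3, 1, -2, 2} — holds.
7. 1 = 9*0 + 1, so 9 does not divide 1 — fails.

Violated: 1 and 7.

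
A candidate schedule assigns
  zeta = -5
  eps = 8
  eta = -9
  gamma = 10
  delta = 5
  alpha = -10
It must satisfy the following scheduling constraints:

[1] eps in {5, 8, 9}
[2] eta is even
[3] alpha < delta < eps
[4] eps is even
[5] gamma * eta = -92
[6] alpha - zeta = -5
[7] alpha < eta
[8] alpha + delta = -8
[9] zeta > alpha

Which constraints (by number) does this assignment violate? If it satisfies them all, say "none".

Constraints 2, 5, and 8 are violated.

[1] eps = 8 is in {5, 8, 9} — holds.
[2] eta = -9 is odd — fails.
[3] values -10 < 5 < 8 — holds.
[4] eps = 8 is even — holds.
[5] gamma * eta = 10 * (-9) = -90, not -92 — fails.
[6] alpha - zeta = -10 - (-5) = -5 — holds.
[7] alpha = -10, eta = -9; -10 < -9 — holds.
[8] alpha + delta = -10 + 5 = -5, not -8 — fails.
[9] zeta = -5, alpha = -10; -5 > -10 — holds.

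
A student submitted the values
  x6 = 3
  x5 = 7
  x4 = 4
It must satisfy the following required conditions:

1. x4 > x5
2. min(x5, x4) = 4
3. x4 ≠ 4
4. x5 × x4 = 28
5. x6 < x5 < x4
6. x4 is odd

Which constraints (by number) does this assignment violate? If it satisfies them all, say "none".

1. x4 = 4, x5 = 7; 4 ≤ 7 (want >) — violated.
2. min(7, 4) = 4 — satisfied.
3. x4 = 4, but 4 is required to differ — violated.
4. x5 × x4 = 7 × 4 = 28 — satisfied.
5. values 3, 7, 4; x5 = 7 is not < x4 = 4 — violated.
6. x4 = 4 is even — violated.

Constraints 1, 3, 5, 6 are violated.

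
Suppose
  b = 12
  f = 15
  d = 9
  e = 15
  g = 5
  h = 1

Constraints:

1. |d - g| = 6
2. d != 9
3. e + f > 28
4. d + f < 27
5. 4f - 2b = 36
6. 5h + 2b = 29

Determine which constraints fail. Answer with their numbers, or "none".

Constraints 1, 2 do not hold.

1. |9 - 5| = 4, not 6 — does not hold.
2. d = 9, but 9 is required to differ — does not hold.
3. e + f = 15 + 15 = 30; 30 > 28 — holds.
4. d + f = 9 + 15 = 24; 24 < 27 — holds.
5. 4f - 2b = 4(15) - 2(12) = 36 — holds.
6. 5h + 2b = 5(1) + 2(12) = 29 — holds.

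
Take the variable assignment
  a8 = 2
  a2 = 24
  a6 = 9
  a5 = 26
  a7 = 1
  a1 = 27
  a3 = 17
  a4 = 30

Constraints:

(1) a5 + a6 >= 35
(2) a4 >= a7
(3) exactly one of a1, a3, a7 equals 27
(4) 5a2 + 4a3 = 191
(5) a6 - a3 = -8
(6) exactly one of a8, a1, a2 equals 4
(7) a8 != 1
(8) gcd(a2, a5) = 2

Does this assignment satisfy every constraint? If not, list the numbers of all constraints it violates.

No — constraints 4, 6 are not satisfied.

(1) a5 + a6 = 26 + 9 = 35; 35 ≥ 35 — OK.
(2) a4 = 30, a7 = 1; 30 ≥ 1 — OK.
(3) a1=27, a3=17, a7=1; 1 of them equals 27 — OK.
(4) 5a2 + 4a3 = 5(24) + 4(17) = 188, not 191 — violated.
(5) a6 - a3 = 9 - 17 = -8 — OK.
(6) a8=2, a1=27, a2=24; 0 of them equal 4, not exactly one — violated.
(7) a8 = 2, and 2 ≠ 1 — OK.
(8) gcd(24, 26) = 2 — OK.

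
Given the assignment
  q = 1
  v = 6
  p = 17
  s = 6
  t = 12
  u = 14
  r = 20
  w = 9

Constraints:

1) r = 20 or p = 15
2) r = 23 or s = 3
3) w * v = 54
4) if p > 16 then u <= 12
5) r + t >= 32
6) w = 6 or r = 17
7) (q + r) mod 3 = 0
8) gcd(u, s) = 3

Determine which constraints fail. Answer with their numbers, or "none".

1) r = 20 = 20 (first disjunct) — satisfied.
2) r = 20 ≠ 23 and s = 6 ≠ 3; both disjuncts false — violated.
3) w * v = 9 * 6 = 54 — satisfied.
4) p = 17 > 16, so we need u ≤ 12; but u = 14 > 12 — violated.
5) r + t = 20 + 12 = 32; 32 ≥ 32 — satisfied.
6) w = 9 ≠ 6 and r = 20 ≠ 17; both disjuncts false — violated.
7) q + r = 21; 21 mod 3 = 0 — satisfied.
8) gcd(14, 6) = 2, not 3 — violated.

The assignment fails constraints 2, 4, 6, 8.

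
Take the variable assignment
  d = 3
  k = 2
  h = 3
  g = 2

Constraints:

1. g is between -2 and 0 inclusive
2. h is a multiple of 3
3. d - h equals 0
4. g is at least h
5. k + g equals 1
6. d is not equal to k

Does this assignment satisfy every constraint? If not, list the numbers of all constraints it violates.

1. g = 2 is outside [-2, 0]  fails
2. 3 / 3 = 1, so 3 divides 3  holds
3. d - h = 3 - 3 = 0  holds
4. g = 2, h = 3; 2 < 3 (want ≥)  fails
5. k + g = 2 + 2 = 4, not 1  fails
6. d = 3, k = 2; distinct  holds

Violated: 1, 4, 5.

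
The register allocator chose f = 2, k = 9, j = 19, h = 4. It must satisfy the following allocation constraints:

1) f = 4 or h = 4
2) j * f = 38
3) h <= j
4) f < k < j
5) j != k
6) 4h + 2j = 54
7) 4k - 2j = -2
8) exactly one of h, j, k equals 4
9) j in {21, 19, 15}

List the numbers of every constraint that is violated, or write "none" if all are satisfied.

The assignment satisfies every constraint.

1) f = 2 ≠ 4, but h = 4 = 4 (second disjunct) — holds.
2) j * f = 19 * 2 = 38 — holds.
3) h = 4, j = 19; 4 ≤ 19 — holds.
4) values 2 < 9 < 19 — holds.
5) j = 19, k = 9; distinct — holds.
6) 4h + 2j = 4(4) + 2(19) = 54 — holds.
7) 4k - 2j = 4(9) - 2(19) = -2 — holds.
8) h=4, j=19, k=9; 1 of them equals 4 — holds.
9) j = 19 is in {21, 19, 15} — holds.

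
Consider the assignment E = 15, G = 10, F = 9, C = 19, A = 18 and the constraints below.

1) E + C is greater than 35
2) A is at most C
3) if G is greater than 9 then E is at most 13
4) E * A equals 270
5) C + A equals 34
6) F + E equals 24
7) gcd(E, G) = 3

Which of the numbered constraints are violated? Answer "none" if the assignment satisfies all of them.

No — constraints 1, 3, 5, and 7 are not satisfied.

1) E + C = 15 + 19 = 34; 34 ≤ 35, bound 35 not met  no
2) A = 18, C = 19; 18 ≤ 19  yes
3) G = 10 > 9, so we need E ≤ 13; but E = 15 > 13  no
4) E * A = 15 * 18 = 270  yes
5) C + A = 19 + 18 = 37, not 34  no
6) F + E = 9 + 15 = 24  yes
7) gcd(15, 10) = 5, not 3  no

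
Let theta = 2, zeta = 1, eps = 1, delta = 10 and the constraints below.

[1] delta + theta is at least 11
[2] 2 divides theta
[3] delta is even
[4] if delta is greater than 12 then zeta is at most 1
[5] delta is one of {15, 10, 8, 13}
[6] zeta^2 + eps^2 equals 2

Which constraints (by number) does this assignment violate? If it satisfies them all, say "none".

No violations.

[1] delta + theta = 10 + 2 = 12; 12 ≥ 11 — holds.
[2] 2 / 2 = 1, so 2 divides 2 — holds.
[3] delta = 10 is even — holds.
[4] delta = 10, not > 12; antecedent false, conditional vacuously true — holds.
[5] delta = 10 is in {15, 10, 8, 13} — holds.
[6] zeta^2 + eps^2 = 1^2 + 1^2 = 1 + 1 = 2 — holds.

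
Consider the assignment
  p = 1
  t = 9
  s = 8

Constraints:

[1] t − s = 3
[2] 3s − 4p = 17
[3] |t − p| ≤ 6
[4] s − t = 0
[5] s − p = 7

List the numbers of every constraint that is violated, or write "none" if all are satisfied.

Violated: 1, 2, 3, 4.

[1] t − s = 9 − 8 = 1, not 3 — fails.
[2] 3s − 4p = 3(8) − 4(1) = 20, not 17 — fails.
[3] |9 − 1| = 8; 8 > 6, exceeds bound 6 — fails.
[4] s − t = 8 − 9 = -1, not 0 — fails.
[5] s − p = 8 − 1 = 7 — holds.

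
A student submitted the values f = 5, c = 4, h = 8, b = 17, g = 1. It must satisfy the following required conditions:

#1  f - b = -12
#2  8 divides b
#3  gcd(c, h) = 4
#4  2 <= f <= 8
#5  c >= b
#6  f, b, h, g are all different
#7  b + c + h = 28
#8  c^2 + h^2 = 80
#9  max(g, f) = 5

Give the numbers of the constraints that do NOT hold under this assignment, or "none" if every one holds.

Violated: 2, 5, 7.

#1 f - b = 5 - 17 = -12  holds
#2 17 = 8*2 + 1, so 8 does not divide 17  fails
#3 gcd(4, 8) = 4  holds
#4 f = 5 lies in [2, 8]  holds
#5 c = 4, b = 17; 4 < 17 (want ≥)  fails
#6 values 5, 17, 8, 1 are pairwise distinct  holds
#7 b + c + h = 17 + 4 + 8 = 29, not 28  fails
#8 c^2 + h^2 = 4^2 + 8^2 = 16 + 64 = 80  holds
#9 max(1, 5) = 5  holds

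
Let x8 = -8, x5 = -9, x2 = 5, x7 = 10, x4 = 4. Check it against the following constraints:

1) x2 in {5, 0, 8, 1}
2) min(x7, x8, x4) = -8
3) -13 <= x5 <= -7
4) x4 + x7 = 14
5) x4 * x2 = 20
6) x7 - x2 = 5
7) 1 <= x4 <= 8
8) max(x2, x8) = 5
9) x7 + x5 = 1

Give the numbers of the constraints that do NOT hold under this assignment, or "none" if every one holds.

The assignment satisfies every constraint.

1) x2 = 5 is in {5, 0, 8, 1} — holds.
2) min(10, -8, 4) = -8 — holds.
3) x5 = -9 lies in [-13, -7] — holds.
4) x4 + x7 = 4 + 10 = 14 — holds.
5) x4 * x2 = 4 * 5 = 20 — holds.
6) x7 - x2 = 10 - 5 = 5 — holds.
7) x4 = 4 lies in [1, 8] — holds.
8) max(5, -8) = 5 — holds.
9) x7 + x5 = 10 + (-9) = 1 — holds.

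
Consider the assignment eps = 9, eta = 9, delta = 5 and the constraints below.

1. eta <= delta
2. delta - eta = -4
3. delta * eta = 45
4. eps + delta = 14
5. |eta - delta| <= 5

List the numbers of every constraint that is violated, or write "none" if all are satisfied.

Constraint 1 is violated.

1. eta = 9, delta = 5; 9 > 5 (want ≤)  ✘
2. delta - eta = 5 - 9 = -4  ✔
3. delta * eta = 5 * 9 = 45  ✔
4. eps + delta = 9 + 5 = 14  ✔
5. |9 - 5| = 4; 4 ≤ 5  ✔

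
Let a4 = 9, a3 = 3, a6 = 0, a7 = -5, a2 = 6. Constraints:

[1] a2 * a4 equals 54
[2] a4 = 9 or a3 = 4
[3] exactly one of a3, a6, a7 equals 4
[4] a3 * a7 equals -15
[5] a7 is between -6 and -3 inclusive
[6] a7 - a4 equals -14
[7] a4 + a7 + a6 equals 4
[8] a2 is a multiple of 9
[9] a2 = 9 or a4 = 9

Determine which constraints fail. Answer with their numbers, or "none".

[1] a2 * a4 = 6 * 9 = 54  yes
[2] a4 = 9 = 9 (first disjunct)  yes
[3] a3=3, a6=0, a7=-5; 0 of them equal 4, not exactly one  no
[4] a3 * a7 = 3 * (-5) = -15  yes
[5] a7 = -5 lies in [-6, -3]  yes
[6] a7 - a4 = -5 - 9 = -14  yes
[7] a4 + a7 + a6 = 9 + (-5) + 0 = 4  yes
[8] 6 = 9*0 + 6, so 9 does not divide 6  no
[9] a2 = 6 ≠ 9, but a4 = 9 = 9 (second disjunct)  yes

The assignment fails constraints 3, 8.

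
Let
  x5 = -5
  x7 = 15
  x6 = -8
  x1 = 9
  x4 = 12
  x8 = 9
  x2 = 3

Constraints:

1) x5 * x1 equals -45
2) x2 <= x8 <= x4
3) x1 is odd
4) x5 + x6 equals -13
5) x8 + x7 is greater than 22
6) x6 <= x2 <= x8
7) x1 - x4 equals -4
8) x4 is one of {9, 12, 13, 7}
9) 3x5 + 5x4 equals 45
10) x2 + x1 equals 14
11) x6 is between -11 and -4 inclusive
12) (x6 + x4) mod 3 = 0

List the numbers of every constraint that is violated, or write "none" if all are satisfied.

1) x5 * x1 = -5 * 9 = -45  true
2) values 3 <= 9 <= 12  true
3) x1 = 9 is odd  true
4) x5 + x6 = -5 + (-8) = -13  true
5) x8 + x7 = 9 + 15 = 24; 24 > 22  true
6) values -8 <= 3 <= 9  true
7) x1 - x4 = 9 - 12 = -3, not -4  false
8) x4 = 12 is in {9, 12, 13, 7}  true
9) 3x5 + 5x4 = 3(-5) + 5(12) = 45  true
10) x2 + x1 = 3 + 9 = 12, not 14  false
11) x6 = -8 lies in [-11, -4]  true
12) x6 + x4 = 4; 4 mod 3 = 1, not 0  false

Violated: 7, 10, and 12.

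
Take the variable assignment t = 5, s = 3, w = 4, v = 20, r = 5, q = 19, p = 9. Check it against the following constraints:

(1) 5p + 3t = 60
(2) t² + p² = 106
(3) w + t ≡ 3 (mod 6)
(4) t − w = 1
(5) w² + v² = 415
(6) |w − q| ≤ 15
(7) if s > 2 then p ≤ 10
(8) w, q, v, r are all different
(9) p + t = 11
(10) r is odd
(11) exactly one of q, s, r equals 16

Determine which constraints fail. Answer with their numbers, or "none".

(1) 5p + 3t = 5(9) + 3(5) = 60 — satisfied.
(2) t² + p² = 5² + 9² = 25 + 81 = 106 — satisfied.
(3) w + t = 9; 9 mod 6 = 3 — satisfied.
(4) t − w = 5 − 4 = 1 — satisfied.
(5) w² + v² = 4² + 20² = 16 + 400 = 416, not 415 — violated.
(6) |4 − 19| = 15; 15 ≤ 15 — satisfied.
(7) s = 3 > 2, so we need p ≤ 10; p = 9 ≤ 10 — satisfied.
(8) values 4, 19, 20, 5 are pairwise distinct — satisfied.
(9) p + t = 9 + 5 = 14, not 11 — violated.
(10) r = 5 is odd — satisfied.
(11) q=19, s=3, r=5; 0 of them equal 16, not exactly one — violated.

Constraints 5, 9, and 11 are violated.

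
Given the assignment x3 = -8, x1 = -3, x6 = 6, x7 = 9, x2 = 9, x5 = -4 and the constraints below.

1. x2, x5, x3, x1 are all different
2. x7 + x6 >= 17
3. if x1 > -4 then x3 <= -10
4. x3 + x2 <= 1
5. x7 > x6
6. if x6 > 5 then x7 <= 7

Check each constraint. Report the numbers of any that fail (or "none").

1. values 9, -4, -8, -3 are pairwise distinct  yes
2. x7 + x6 = 9 + 6 = 15; 15 < 17, bound 17 not met  no
3. x1 = -3 > -4, so we need x3 ≤ -10; but x3 = -8 > -10  no
4. x3 + x2 = -8 + 9 = 1; 1 ≤ 1  yes
5. x7 = 9, x6 = 6; 9 > 6  yes
6. x6 = 6 > 5, so we need x7 ≤ 7; but x7 = 9 > 7  no

The assignment fails constraints 2, 3, and 6.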